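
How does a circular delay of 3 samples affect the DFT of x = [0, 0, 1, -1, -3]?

Time shift by 3: X_shifted[k] = ω_5^(3k) · X[k]
Shifted x = [1, -1, -3, 0, 0]

DFT(x[n-3]) = [-3, 3.1180+2.7144i, 0.8820-2.2654i, 0.8820+2.2654i, 3.1180-2.7144i]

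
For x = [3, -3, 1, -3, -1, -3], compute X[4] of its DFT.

X[4] = Σ(n=0 to 5) x[n] · ω_6^(4n) where ω_6 = e^(-2πi/6)
= (3)·ω_6^0 + (-3)·ω_6^4 + (1)·ω_6^8 + (-3)·ω_6^12 + (-1)·ω_6^16 + (-3)·ω_6^20

X[4] = 3.0000-1.7321i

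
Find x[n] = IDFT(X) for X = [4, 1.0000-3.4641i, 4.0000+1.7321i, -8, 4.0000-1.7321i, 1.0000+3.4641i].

x[n] = (1/6) Σ(k=0 to 5) X[k] · e^(2πikn/6)

Computing each x[n]:
x[0] = 1
x[1] = 2
x[2] = 0
x[3] = 3
x[4] = -3
x[5] = 1

x = [1, 2, 0, 3, -3, 1]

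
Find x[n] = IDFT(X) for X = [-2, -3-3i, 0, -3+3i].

x[n] = (1/4) Σ(k=0 to 3) X[k] · e^(2πikn/4)

Computing each x[n]:
x[0] = -2
x[1] = 1
x[2] = 1
x[3] = -2

x = [-2, 1, 1, -2]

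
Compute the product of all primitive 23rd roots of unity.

The primitive 23rd roots of unity are ω_23^k for k coprime to 23: k ∈ {1, 2, 3, 4, 5, 6, 7, 8, 9, 10, 11, 12, 13, 14, 15, 16, 17, 18, 19, 20, 21, 22}
Their product equals the constant term of the cyclotomic polynomial Φ_23(x) up to sign.
For n ≥ 3, the product of all primitive nth roots of unity is 1. (For n=1 it is 1; for n=2 it is -1.)

1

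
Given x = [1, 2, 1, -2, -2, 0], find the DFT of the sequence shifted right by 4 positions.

Time shift by 4: X_shifted[k] = ω_6^(4k) · X[k]
Shifted x = [1, -2, -2, 0, 1, 2]

DFT(x[n-4]) = [0, 1.5000+6.0622i, 1.5000+0.8660i, 0, 1.5000-0.8660i, 1.5000-6.0622i]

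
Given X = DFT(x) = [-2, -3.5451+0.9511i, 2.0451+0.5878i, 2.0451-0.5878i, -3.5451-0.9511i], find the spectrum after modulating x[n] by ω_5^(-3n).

Modulation property: DFT(ω_5^(-3n)·x[n]) = X[(k-3) mod 5], so circularly shift X by 3 positions.

X[k-3] = [2.0451+0.5878i, 2.0451-0.5878i, -3.5451-0.9511i, -2, -3.5451+0.9511i]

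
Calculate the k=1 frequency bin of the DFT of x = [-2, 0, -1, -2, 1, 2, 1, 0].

X[1] = Σ(n=0 to 7) x[n] · ω_8^(1n) where ω_8 = e^(-2πi/8)
= (-2)·ω_8^0 + (0)·ω_8^1 + (-1)·ω_8^2 + (-2)·ω_8^3 + (1)·ω_8^4 + (2)·ω_8^5 + (1)·ω_8^6 + (0)·ω_8^7

X[1] = -3.0000+4.8284i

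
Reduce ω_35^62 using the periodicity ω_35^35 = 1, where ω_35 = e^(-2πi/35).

Since ω_35^35 = 1, powers reduce modulo 35.
62 mod 35 = 27
So ω_35^62 = ω_35^27 = e^(-2πi·27/35)

ω_35^62 = ω_35^27 = 0.1342+0.9909i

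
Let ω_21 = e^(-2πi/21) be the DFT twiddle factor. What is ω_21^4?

ω_21^4 = e^(-2πi·4/21)
= cos(-2π·4/21) + i·sin(-2π·4/21)
= cos(-8π/21) + i·sin(-8π/21)

ω_21^4 = cos(-8π/21) + i·sin(-8π/21) = 0.3653-0.9309i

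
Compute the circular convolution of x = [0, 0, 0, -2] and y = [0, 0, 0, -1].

(x ⊛ y)[n] = Σ(m=0 to 3) x[m] · y[(n-m) mod 4]

Computing each output sample:
(x ⊛ y)[0] = 0
(x ⊛ y)[1] = 0
(x ⊛ y)[2] = 2
(x ⊛ y)[3] = 0

x ⊛ y = [0, 0, 2, 0]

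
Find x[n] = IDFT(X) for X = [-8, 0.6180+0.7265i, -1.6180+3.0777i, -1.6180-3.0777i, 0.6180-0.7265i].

x[n] = (1/5) Σ(k=0 to 4) X[k] · e^(2πikn/5)

Computing each x[n]:
x[0] = -2
x[1] = -2
x[2] = -1
x[3] = -3
x[4] = 0

x = [-2, -2, -1, -3, 0]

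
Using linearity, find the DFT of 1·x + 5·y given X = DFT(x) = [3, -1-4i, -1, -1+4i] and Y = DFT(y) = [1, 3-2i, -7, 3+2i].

By linearity: DFT(1x + 5y) = 1·DFT(x) + 5·DFT(y)
= 1·[3, -1-4i, -1, -1+4i] + 5·[1, 3-2i, -7, 3+2i]

Computing element-wise:
Z[0] = 1·(3) + 5·(1) = 8
Z[1] = 1·(-1-4i) + 5·(3-2i) = 14-14i
Z[2] = 1·(-1) + 5·(-7) = -36
Z[3] = 1·(-1+4i) + 5·(3+2i) = 14+14i

DFT(1x + 5y) = 1·X + 5·Y = [8, 14-14i, -36, 14+14i]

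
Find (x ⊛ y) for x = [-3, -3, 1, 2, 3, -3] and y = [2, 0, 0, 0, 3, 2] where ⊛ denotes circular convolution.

(x ⊛ y)[n] = Σ(m=0 to 5) x[m] · y[(n-m) mod 6]

Computing each output sample:
(x ⊛ y)[0] = -9
(x ⊛ y)[1] = 2
(x ⊛ y)[2] = 15
(x ⊛ y)[3] = 1
(x ⊛ y)[4] = -9
(x ⊛ y)[5] = -21

x ⊛ y = [-9, 2, 15, 1, -9, -21]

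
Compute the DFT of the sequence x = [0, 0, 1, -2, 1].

X[k] = Σ(n=0 to 4) x[n] · ω_5^(nk)
where ω_5 = e^(-2πi/5)

Computing each X[k]:
X[0] = 0
X[1] = 1.1180-0.8123i
X[2] = -1.1180+3.4410i
X[3] = -1.1180-3.4410i
X[4] = 1.1180+0.8123i

X = [0, 1.1180-0.8123i, -1.1180+3.4410i, -1.1180-3.4410i, 1.1180+0.8123i]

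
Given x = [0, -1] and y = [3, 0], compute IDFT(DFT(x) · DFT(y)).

(x ⊛ y)[n] = Σ(m=0 to 1) x[m] · y[(n-m) mod 2]

Computing each output sample:
(x ⊛ y)[0] = 0
(x ⊛ y)[1] = -3

x ⊛ y = [0, -3]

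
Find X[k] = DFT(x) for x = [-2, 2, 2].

X[k] = Σ(n=0 to 2) x[n] · ω_3^(nk)
where ω_3 = e^(-2πi/3)

Computing each X[k]:
X[0] = 2
X[1] = -4
X[2] = -4

X = [2, -4, -4]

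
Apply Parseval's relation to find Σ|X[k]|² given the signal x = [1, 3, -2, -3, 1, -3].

Parseval: Σ|x[n]|² = (1/N)Σ|X[k]|², so Σ|X[k]|² = N·Σ|x[n]|² = 6·33.0000

Σ|X[k]|² = N·Σ|x[n]|² = 6·33.0000 = 198.0000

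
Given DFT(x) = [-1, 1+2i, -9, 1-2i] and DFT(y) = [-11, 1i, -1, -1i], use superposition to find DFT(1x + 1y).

By linearity: DFT(1x + 1y) = 1·DFT(x) + 1·DFT(y)
= 1·[-1, 1+2i, -9, 1-2i] + 1·[-11, 1i, -1, -1i]

Computing element-wise:
Z[0] = 1·(-1) + 1·(-11) = -12
Z[1] = 1·(1+2i) + 1·(1i) = 1+3i
Z[2] = 1·(-9) + 1·(-1) = -10
Z[3] = 1·(1-2i) + 1·(-1i) = 1-3i

DFT(1x + 1y) = 1·X + 1·Y = [-12, 1+3i, -10, 1-3i]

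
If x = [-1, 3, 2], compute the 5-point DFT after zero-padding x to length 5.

Original 3-point DFT: [4, -3.5000-0.8660i, -3.5000+0.8660i]
Zero-padded 5-point DFT provides frequency interpolation.

DFT_5([x, 0, ...]) = [4, -1.6910-4.0287i, -2.8090+0.1388i, -2.8090-0.1388i, -1.6910+4.0287i]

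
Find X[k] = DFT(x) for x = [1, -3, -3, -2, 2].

X[k] = Σ(n=0 to 4) x[n] · ω_5^(nk)
where ω_5 = e^(-2πi/5)

Computing each X[k]:
X[0] = -5
X[1] = 4.7361+5.3431i
X[2] = 0.2639+1.9879i
X[3] = 0.2639-1.9879i
X[4] = 4.7361-5.3431i

X = [-5, 4.7361+5.3431i, 0.2639+1.9879i, 0.2639-1.9879i, 4.7361-5.3431i]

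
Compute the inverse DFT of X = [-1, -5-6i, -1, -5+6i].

x[n] = (1/4) Σ(k=0 to 3) X[k] · e^(2πikn/4)

Computing each x[n]:
x[0] = -3
x[1] = 3
x[2] = 2
x[3] = -3

x = [-3, 3, 2, -3]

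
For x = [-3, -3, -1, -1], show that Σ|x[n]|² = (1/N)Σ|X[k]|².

Time domain:
Σ|x[n]|² = |-3|² + |-3|² + |-1|² + |-1|² = 20.0000

Frequency domain:
(1/4)Σ|X[k]|² = (1/4)(|-8|² + |-2+2i|² + |0|² + |-2-2i|²) = (1/4)·80.0000 = 20.0000

Both sides agree, confirming Parseval's theorem.

Σ|x[n]|² = (1/N)Σ|X[k]|² = 20.0000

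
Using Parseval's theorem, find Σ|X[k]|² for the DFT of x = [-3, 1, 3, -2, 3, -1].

Parseval: Σ|x[n]|² = (1/N)Σ|X[k]|², so Σ|X[k]|² = N·Σ|x[n]|² = 6·33.0000

Σ|X[k]|² = N·Σ|x[n]|² = 6·33.0000 = 198.0000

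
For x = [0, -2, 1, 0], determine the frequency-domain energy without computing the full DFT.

Parseval: Σ|x[n]|² = (1/N)Σ|X[k]|², so Σ|X[k]|² = N·Σ|x[n]|² = 4·5.0000

Σ|X[k]|² = N·Σ|x[n]|² = 4·5.0000 = 20.0000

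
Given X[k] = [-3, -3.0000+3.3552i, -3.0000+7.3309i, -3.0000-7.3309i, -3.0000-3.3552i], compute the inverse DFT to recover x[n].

x[n] = (1/5) Σ(k=0 to 4) X[k] · e^(2πikn/5)

Computing each x[n]:
x[0] = -3
x[1] = -3
x[2] = 2
x[3] = -2
x[4] = 3

x = [-3, -3, 2, -2, 3]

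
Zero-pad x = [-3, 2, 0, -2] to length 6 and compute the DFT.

Original 4-point DFT: [-3, -3-4i, -3, -3+4i]
Zero-padded 6-point DFT provides frequency interpolation.

DFT_6([x, 0, ...]) = [-3, -1.7321i, -6.0000-1.7321i, -3, -6.0000+1.7321i, 1.7321i]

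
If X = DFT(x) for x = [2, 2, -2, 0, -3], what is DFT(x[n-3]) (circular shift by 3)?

Time shift by 3: X_shifted[k] = ω_5^(3k) · X[k]
Shifted x = [-2, 0, -3, 2, 2]

DFT(x[n-3]) = [-1, -0.5729+4.8410i, -3.9271-3.5797i, -3.9271+3.5797i, -0.5729-4.8410i]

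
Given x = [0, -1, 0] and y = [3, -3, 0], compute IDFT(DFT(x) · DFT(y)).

(x ⊛ y)[n] = Σ(m=0 to 2) x[m] · y[(n-m) mod 3]

Computing each output sample:
(x ⊛ y)[0] = 0
(x ⊛ y)[1] = -3
(x ⊛ y)[2] = 3

x ⊛ y = [0, -3, 3]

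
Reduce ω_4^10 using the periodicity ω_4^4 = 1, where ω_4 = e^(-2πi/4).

Since ω_4^4 = 1, powers reduce modulo 4.
10 mod 4 = 2
So ω_4^10 = ω_4^2 = e^(-2πi·2/4)

ω_4^10 = ω_4^2 = -1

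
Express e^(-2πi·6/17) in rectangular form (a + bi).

ω_17^6 = e^(-2πi·6/17)
= cos(-2π·6/17) + i·sin(-2π·6/17)
= cos(-12π/17) + i·sin(-12π/17)

ω_17^6 = cos(-12π/17) + i·sin(-12π/17) = -0.6026-0.7980i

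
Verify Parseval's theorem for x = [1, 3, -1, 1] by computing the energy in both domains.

Time domain:
Σ|x[n]|² = |1|² + |3|² + |-1|² + |1|² = 12.0000

Frequency domain:
(1/4)Σ|X[k]|² = (1/4)(|4|² + |2-2i|² + |-4|² + |2+2i|²) = (1/4)·48.0000 = 12.0000

Both sides agree, confirming Parseval's theorem.

Σ|x[n]|² = (1/N)Σ|X[k]|² = 12.0000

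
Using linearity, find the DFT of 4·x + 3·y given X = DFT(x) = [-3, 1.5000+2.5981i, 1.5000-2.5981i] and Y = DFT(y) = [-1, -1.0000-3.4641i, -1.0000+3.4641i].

By linearity: DFT(4x + 3y) = 4·DFT(x) + 3·DFT(y)
= 4·[-3, 1.5000+2.5981i, 1.5000-2.5981i] + 3·[-1, -1.0000-3.4641i, -1.0000+3.4641i]

Computing element-wise:
Z[0] = 4·(-3) + 3·(-1) = -15
Z[1] = 4·(1.5000+2.5981i) + 3·(-1.0000-3.4641i) = 3.0000+0.0001i
Z[2] = 4·(1.5000-2.5981i) + 3·(-1.0000+3.4641i) = 3.0000-0.0001i

DFT(4x + 3y) = 4·X + 3·Y = [-15, 3.0000+0.0001i, 3.0000-0.0001i]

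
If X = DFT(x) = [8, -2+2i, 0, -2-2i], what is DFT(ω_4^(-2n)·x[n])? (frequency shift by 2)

Modulation property: DFT(ω_4^(-2n)·x[n]) = X[(k-2) mod 4], so circularly shift X by 2 positions.

X[k-2] = [0, -2-2i, 8, -2+2i]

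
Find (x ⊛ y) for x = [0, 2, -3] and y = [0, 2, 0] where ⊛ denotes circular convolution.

(x ⊛ y)[n] = Σ(m=0 to 2) x[m] · y[(n-m) mod 3]

Computing each output sample:
(x ⊛ y)[0] = -6
(x ⊛ y)[1] = 0
(x ⊛ y)[2] = 4

x ⊛ y = [-6, 0, 4]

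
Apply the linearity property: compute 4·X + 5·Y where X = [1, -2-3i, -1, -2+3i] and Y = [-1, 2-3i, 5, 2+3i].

By linearity: DFT(4x + 5y) = 4·DFT(x) + 5·DFT(y)
= 4·[1, -2-3i, -1, -2+3i] + 5·[-1, 2-3i, 5, 2+3i]

Computing element-wise:
Z[0] = 4·(1) + 5·(-1) = -1
Z[1] = 4·(-2-3i) + 5·(2-3i) = 2-27i
Z[2] = 4·(-1) + 5·(5) = 21
Z[3] = 4·(-2+3i) + 5·(2+3i) = 2+27i

DFT(4x + 5y) = 4·X + 5·Y = [-1, 2-27i, 21, 2+27i]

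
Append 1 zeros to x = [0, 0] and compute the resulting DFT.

Original 2-point DFT: [0, 0]
Zero-padded 3-point DFT provides frequency interpolation.

DFT_3([x, 0, ...]) = [0, 0, 0]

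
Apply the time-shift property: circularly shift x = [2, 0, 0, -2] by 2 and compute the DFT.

Time shift by 2: X_shifted[k] = ω_4^(2k) · X[k]
Shifted x = [0, -2, 2, 0]

DFT(x[n-2]) = [0, -2+2i, 4, -2-2i]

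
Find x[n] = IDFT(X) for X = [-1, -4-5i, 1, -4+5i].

x[n] = (1/4) Σ(k=0 to 3) X[k] · e^(2πikn/4)

Computing each x[n]:
x[0] = -2
x[1] = 2
x[2] = 2
x[3] = -3

x = [-2, 2, 2, -3]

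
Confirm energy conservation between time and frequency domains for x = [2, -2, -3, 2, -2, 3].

Time domain:
Σ|x[n]|² = |2|² + |-2|² + |-3|² + |2|² + |-2|² + |3|² = 34.0000

Frequency domain:
(1/6)Σ|X[k]|² = (1/6)(|0|² + |3.0000+5.1962i|² + |6.0000+3.4641i|² + |-6|² + |6.0000-3.4641i|² + |3.0000-5.1962i|²) = (1/6)·204.0000 = 34.0000

Both sides agree, confirming Parseval's theorem.

Σ|x[n]|² = (1/N)Σ|X[k]|² = 34.0000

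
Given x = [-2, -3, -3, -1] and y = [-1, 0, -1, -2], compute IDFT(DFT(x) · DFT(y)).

(x ⊛ y)[n] = Σ(m=0 to 3) x[m] · y[(n-m) mod 4]

Computing each output sample:
(x ⊛ y)[0] = 11
(x ⊛ y)[1] = 10
(x ⊛ y)[2] = 7
(x ⊛ y)[3] = 8

x ⊛ y = [11, 10, 7, 8]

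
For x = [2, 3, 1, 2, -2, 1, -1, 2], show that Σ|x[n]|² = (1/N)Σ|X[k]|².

Time domain:
Σ|x[n]|² = |2|² + |3|² + |1|² + |2|² + |-2|² + |1|² + |-1|² + |2|² = 28.0000

Frequency domain:
(1/8)Σ|X[k]|² = (1/8)(|8|² + |5.4142-3.4142i|² + |0|² + |2.5858+0.5858i|² + |-8|² + |2.5858-0.5858i|² + |0|² + |5.4142+3.4142i|²) = (1/8)·224.0000 = 28.0000

Both sides agree, confirming Parseval's theorem.

Σ|x[n]|² = (1/N)Σ|X[k]|² = 28.0000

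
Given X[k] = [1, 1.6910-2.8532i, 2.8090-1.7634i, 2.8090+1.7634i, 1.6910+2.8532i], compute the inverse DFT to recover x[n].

x[n] = (1/5) Σ(k=0 to 4) X[k] · e^(2πikn/5)

Computing each x[n]:
x[0] = 2
x[1] = 1
x[2] = 0
x[3] = 0
x[4] = -2

x = [2, 1, 0, 0, -2]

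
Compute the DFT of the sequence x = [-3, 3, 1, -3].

X[k] = Σ(n=0 to 3) x[n] · ω_4^(nk)
where ω_4 = e^(-2πi/4)

Computing each X[k]:
X[0] = -2
X[1] = -4-6i
X[2] = -2
X[3] = -4+6i

X = [-2, -4-6i, -2, -4+6i]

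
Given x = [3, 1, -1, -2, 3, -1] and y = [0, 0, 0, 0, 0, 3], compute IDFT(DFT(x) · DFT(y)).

(x ⊛ y)[n] = Σ(m=0 to 5) x[m] · y[(n-m) mod 6]

Computing each output sample:
(x ⊛ y)[0] = 3
(x ⊛ y)[1] = -3
(x ⊛ y)[2] = -6
(x ⊛ y)[3] = 9
(x ⊛ y)[4] = -3
(x ⊛ y)[5] = 9

x ⊛ y = [3, -3, -6, 9, -3, 9]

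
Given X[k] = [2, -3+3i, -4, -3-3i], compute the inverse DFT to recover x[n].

x[n] = (1/4) Σ(k=0 to 3) X[k] · e^(2πikn/4)

Computing each x[n]:
x[0] = -2
x[1] = 0
x[2] = 1
x[3] = 3

x = [-2, 0, 1, 3]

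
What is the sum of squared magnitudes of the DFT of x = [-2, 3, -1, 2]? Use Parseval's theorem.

Parseval: Σ|x[n]|² = (1/N)Σ|X[k]|², so Σ|X[k]|² = N·Σ|x[n]|² = 4·18.0000

Σ|X[k]|² = N·Σ|x[n]|² = 4·18.0000 = 72.0000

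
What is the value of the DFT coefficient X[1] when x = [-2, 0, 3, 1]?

X[1] = Σ(n=0 to 3) x[n] · ω_4^(1n) where ω_4 = e^(-2πi/4)
= (-2)·ω_4^0 + (0)·ω_4^1 + (3)·ω_4^2 + (1)·ω_4^3

X[1] = -5+1i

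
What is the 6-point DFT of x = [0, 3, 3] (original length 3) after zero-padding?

Original 3-point DFT: [6, -3, -3]
Zero-padded 6-point DFT provides frequency interpolation.

DFT_6([x, 0, ...]) = [6, -5.1962i, -3, 0, -3, 5.1962i]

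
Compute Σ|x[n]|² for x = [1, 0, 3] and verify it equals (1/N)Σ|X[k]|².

Time domain:
Σ|x[n]|² = |1|² + |0|² + |3|² = 10.0000

Frequency domain:
(1/3)Σ|X[k]|² = (1/3)(|4|² + |-0.5000+2.5981i|² + |-0.5000-2.5981i|²) = (1/3)·30.0000 = 10.0000

Both sides agree, confirming Parseval's theorem.

Σ|x[n]|² = (1/N)Σ|X[k]|² = 10.0000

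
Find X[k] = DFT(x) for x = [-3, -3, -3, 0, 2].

X[k] = Σ(n=0 to 4) x[n] · ω_5^(nk)
where ω_5 = e^(-2πi/5)

Computing each X[k]:
X[0] = -7
X[1] = -0.8820+6.5186i
X[2] = -3.1180+0.0858i
X[3] = -3.1180-0.0858i
X[4] = -0.8820-6.5186i

X = [-7, -0.8820+6.5186i, -3.1180+0.0858i, -3.1180-0.0858i, -0.8820-6.5186i]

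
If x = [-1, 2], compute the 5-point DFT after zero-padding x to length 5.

Original 2-point DFT: [1, -3]
Zero-padded 5-point DFT provides frequency interpolation.

DFT_5([x, 0, ...]) = [1, -0.3820-1.9021i, -2.6180-1.1756i, -2.6180+1.1756i, -0.3820+1.9021i]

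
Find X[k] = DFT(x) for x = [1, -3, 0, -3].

X[k] = Σ(n=0 to 3) x[n] · ω_4^(nk)
where ω_4 = e^(-2πi/4)

Computing each X[k]:
X[0] = -5
X[1] = 1
X[2] = 7
X[3] = 1

X = [-5, 1, 7, 1]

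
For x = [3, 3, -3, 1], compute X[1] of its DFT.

X[1] = Σ(n=0 to 3) x[n] · ω_4^(1n) where ω_4 = e^(-2πi/4)
= (3)·ω_4^0 + (3)·ω_4^1 + (-3)·ω_4^2 + (1)·ω_4^3

X[1] = 6-2i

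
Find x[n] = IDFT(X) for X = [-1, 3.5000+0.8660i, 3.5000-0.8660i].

x[n] = (1/3) Σ(k=0 to 2) X[k] · e^(2πikn/3)

Computing each x[n]:
x[0] = 2
x[1] = -2
x[2] = -1

x = [2, -2, -1]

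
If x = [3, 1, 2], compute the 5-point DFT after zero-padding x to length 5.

Original 3-point DFT: [6, 1.5000+0.8660i, 1.5000-0.8660i]
Zero-padded 5-point DFT provides frequency interpolation.

DFT_5([x, 0, ...]) = [6, 1.6910-2.1266i, 2.8090+1.3143i, 2.8090-1.3143i, 1.6910+2.1266i]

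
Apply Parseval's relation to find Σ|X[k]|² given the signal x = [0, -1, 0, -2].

Parseval: Σ|x[n]|² = (1/N)Σ|X[k]|², so Σ|X[k]|² = N·Σ|x[n]|² = 4·5.0000

Σ|X[k]|² = N·Σ|x[n]|² = 4·5.0000 = 20.0000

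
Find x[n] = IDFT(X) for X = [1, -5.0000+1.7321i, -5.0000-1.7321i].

x[n] = (1/3) Σ(k=0 to 2) X[k] · e^(2πikn/3)

Computing each x[n]:
x[0] = -3
x[1] = 1
x[2] = 3

x = [-3, 1, 3]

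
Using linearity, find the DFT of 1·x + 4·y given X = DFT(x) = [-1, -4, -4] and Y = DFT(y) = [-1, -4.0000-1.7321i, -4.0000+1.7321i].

By linearity: DFT(1x + 4y) = 1·DFT(x) + 4·DFT(y)
= 1·[-1, -4, -4] + 4·[-1, -4.0000-1.7321i, -4.0000+1.7321i]

Computing element-wise:
Z[0] = 1·(-1) + 4·(-1) = -5
Z[1] = 1·(-4) + 4·(-4.0000-1.7321i) = -20.0000-6.9284i
Z[2] = 1·(-4) + 4·(-4.0000+1.7321i) = -20.0000+6.9284i

DFT(1x + 4y) = 1·X + 4·Y = [-5, -20.0000-6.9284i, -20.0000+6.9284i]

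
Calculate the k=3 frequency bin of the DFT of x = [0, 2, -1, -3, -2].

X[3] = Σ(n=0 to 4) x[n] · ω_5^(3n) where ω_5 = e^(-2πi/5)
= (0)·ω_5^0 + (2)·ω_5^3 + (-1)·ω_5^6 + (-3)·ω_5^9 + (-2)·ω_5^12

X[3] = -1.2361+0.4490i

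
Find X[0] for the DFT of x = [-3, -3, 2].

X[0] = Σ(n=0 to 2) x[n] · ω_3^0 = Σ x[n]
= (-3) + (-3) + (2)

X[0] = -4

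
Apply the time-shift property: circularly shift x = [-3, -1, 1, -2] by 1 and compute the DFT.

Time shift by 1: X_shifted[k] = ω_4^(1k) · X[k]
Shifted x = [-2, -3, -1, 1]

DFT(x[n-1]) = [-5, -1+4i, -1, -1-4i]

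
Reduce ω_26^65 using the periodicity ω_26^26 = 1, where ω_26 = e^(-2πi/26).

Since ω_26^26 = 1, powers reduce modulo 26.
65 mod 26 = 13
So ω_26^65 = ω_26^13 = e^(-2πi·13/26)

ω_26^65 = ω_26^13 = -1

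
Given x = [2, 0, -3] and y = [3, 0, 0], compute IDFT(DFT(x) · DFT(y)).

(x ⊛ y)[n] = Σ(m=0 to 2) x[m] · y[(n-m) mod 3]

Computing each output sample:
(x ⊛ y)[0] = 6
(x ⊛ y)[1] = 0
(x ⊛ y)[2] = -9

x ⊛ y = [6, 0, -9]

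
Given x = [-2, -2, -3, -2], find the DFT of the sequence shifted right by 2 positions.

Time shift by 2: X_shifted[k] = ω_4^(2k) · X[k]
Shifted x = [-3, -2, -2, -2]

DFT(x[n-2]) = [-9, -1, -1, -1]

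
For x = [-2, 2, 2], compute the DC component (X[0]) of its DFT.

X[0] = Σ(n=0 to 2) x[n] · ω_3^0 = Σ x[n]
= (-2) + (2) + (2)

X[0] = 2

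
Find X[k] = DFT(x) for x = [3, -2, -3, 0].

X[k] = Σ(n=0 to 3) x[n] · ω_4^(nk)
where ω_4 = e^(-2πi/4)

Computing each X[k]:
X[0] = -2
X[1] = 6+2i
X[2] = 2
X[3] = 6-2i

X = [-2, 6+2i, 2, 6-2i]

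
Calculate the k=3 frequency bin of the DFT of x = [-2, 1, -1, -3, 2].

X[3] = Σ(n=0 to 4) x[n] · ω_5^(3n) where ω_5 = e^(-2πi/5)
= (-2)·ω_5^0 + (1)·ω_5^3 + (-1)·ω_5^6 + (-3)·ω_5^9 + (2)·ω_5^12

X[3] = -5.6631-2.4899i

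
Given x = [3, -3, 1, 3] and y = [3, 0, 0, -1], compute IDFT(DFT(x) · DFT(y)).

(x ⊛ y)[n] = Σ(m=0 to 3) x[m] · y[(n-m) mod 4]

Computing each output sample:
(x ⊛ y)[0] = 12
(x ⊛ y)[1] = -10
(x ⊛ y)[2] = 0
(x ⊛ y)[3] = 6

x ⊛ y = [12, -10, 0, 6]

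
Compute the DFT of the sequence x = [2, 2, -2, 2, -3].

X[k] = Σ(n=0 to 4) x[n] · ω_5^(nk)
where ω_5 = e^(-2πi/5)

Computing each X[k]:
X[0] = 1
X[1] = 1.6910-2.4041i
X[2] = 2.8090-6.7432i
X[3] = 2.8090+6.7432i
X[4] = 1.6910+2.4041i

X = [1, 1.6910-2.4041i, 2.8090-6.7432i, 2.8090+6.7432i, 1.6910+2.4041i]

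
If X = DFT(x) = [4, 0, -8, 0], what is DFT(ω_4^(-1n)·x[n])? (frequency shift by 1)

Modulation property: DFT(ω_4^(-1n)·x[n]) = X[(k-1) mod 4], so circularly shift X by 1 positions.

X[k-1] = [0, 4, 0, -8]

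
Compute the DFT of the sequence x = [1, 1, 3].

X[k] = Σ(n=0 to 2) x[n] · ω_3^(nk)
where ω_3 = e^(-2πi/3)

Computing each X[k]:
X[0] = 5
X[1] = -1.0000+1.7321i
X[2] = -1.0000-1.7321i

X = [5, -1.0000+1.7321i, -1.0000-1.7321i]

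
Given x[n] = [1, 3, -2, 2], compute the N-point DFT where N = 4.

X[k] = Σ(n=0 to 3) x[n] · ω_4^(nk)
where ω_4 = e^(-2πi/4)

Computing each X[k]:
X[0] = 4
X[1] = 3-1i
X[2] = -6
X[3] = 3+1i

X = [4, 3-1i, -6, 3+1i]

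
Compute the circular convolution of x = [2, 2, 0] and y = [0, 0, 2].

(x ⊛ y)[n] = Σ(m=0 to 2) x[m] · y[(n-m) mod 3]

Computing each output sample:
(x ⊛ y)[0] = 4
(x ⊛ y)[1] = 0
(x ⊛ y)[2] = 4

x ⊛ y = [4, 0, 4]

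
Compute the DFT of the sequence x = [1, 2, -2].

X[k] = Σ(n=0 to 2) x[n] · ω_3^(nk)
where ω_3 = e^(-2πi/3)

Computing each X[k]:
X[0] = 1
X[1] = 1.0000-3.4641i
X[2] = 1.0000+3.4641i

X = [1, 1.0000-3.4641i, 1.0000+3.4641i]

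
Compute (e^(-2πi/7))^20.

Since ω_7^7 = 1, powers reduce modulo 7.
20 mod 7 = 6
So ω_7^20 = ω_7^6 = e^(-2πi·6/7)

ω_7^20 = ω_7^6 = 0.6235+0.7818i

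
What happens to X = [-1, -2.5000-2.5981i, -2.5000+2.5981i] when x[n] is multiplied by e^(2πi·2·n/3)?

Modulation property: DFT(ω_3^(-2n)·x[n]) = X[(k-2) mod 3], so circularly shift X by 2 positions.

X[k-2] = [-2.5000-2.5981i, -2.5000+2.5981i, -1]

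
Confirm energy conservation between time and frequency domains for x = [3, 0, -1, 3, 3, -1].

Time domain:
Σ|x[n]|² = |3|² + |0|² + |-1|² + |3|² + |3|² + |-1|² = 29.0000

Frequency domain:
(1/6)Σ|X[k]|² = (1/6)(|7|² + |-1.5000+2.5981i|² + |5.5000-4.3301i|² + |3|² + |5.5000+4.3301i|² + |-1.5000-2.5981i|²) = (1/6)·174.0000 = 29.0000

Both sides agree, confirming Parseval's theorem.

Σ|x[n]|² = (1/N)Σ|X[k]|² = 29.0000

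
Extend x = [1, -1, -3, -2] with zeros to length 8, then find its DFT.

Original 4-point DFT: [-5, 4-1i, 1, 4+1i]
Zero-padded 8-point DFT provides frequency interpolation.

DFT_8([x, 0, ...]) = [-5, 1.7071+5.1213i, 4-1i, 0.2929-0.8787i, 1, 0.2929+0.8787i, 4+1i, 1.7071-5.1213i]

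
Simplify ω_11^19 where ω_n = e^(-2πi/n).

Since ω_11^11 = 1, powers reduce modulo 11.
19 mod 11 = 8
So ω_11^19 = ω_11^8 = e^(-2πi·8/11)

ω_11^19 = ω_11^8 = -0.1423+0.9898i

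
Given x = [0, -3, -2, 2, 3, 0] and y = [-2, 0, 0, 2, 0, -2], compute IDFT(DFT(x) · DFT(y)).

(x ⊛ y)[n] = Σ(m=0 to 5) x[m] · y[(n-m) mod 6]

Computing each output sample:
(x ⊛ y)[0] = 10
(x ⊛ y)[1] = 16
(x ⊛ y)[2] = 0
(x ⊛ y)[3] = -10
(x ⊛ y)[4] = -12
(x ⊛ y)[5] = -4

x ⊛ y = [10, 16, 0, -10, -12, -4]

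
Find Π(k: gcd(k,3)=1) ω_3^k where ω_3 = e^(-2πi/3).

The primitive 3rd roots of unity are ω_3^k for k coprime to 3: k ∈ {1, 2}
Their product equals the constant term of the cyclotomic polynomial Φ_3(x) up to sign.
For n ≥ 3, the product of all primitive nth roots of unity is 1. (For n=1 it is 1; for n=2 it is -1.)

1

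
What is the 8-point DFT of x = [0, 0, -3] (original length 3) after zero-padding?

Original 3-point DFT: [-3, 1.5000-2.5981i, 1.5000+2.5981i]
Zero-padded 8-point DFT provides frequency interpolation.

DFT_8([x, 0, ...]) = [-3, 3i, 3, -3i, -3, 3i, 3, -3i]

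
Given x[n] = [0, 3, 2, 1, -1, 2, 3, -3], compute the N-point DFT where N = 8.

X[k] = Σ(n=0 to 7) x[n] · ω_8^(nk)
where ω_8 = e^(-2πi/8)

Computing each X[k]:
X[0] = 7
X[1] = -1.1213-2.5355i
X[2] = -6-7i
X[3] = 3.1213-4.5355i
X[4] = 1
X[5] = 3.1213+4.5355i
X[6] = -6+7i
X[7] = -1.1213+2.5355i

X = [7, -1.1213-2.5355i, -6-7i, 3.1213-4.5355i, 1, 3.1213+4.5355i, -6+7i, -1.1213+2.5355i]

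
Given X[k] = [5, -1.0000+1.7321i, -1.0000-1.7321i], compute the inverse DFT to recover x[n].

x[n] = (1/3) Σ(k=0 to 2) X[k] · e^(2πikn/3)

Computing each x[n]:
x[0] = 1
x[1] = 1
x[2] = 3

x = [1, 1, 3]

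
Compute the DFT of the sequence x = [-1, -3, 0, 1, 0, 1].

X[k] = Σ(n=0 to 5) x[n] · ω_6^(nk)
where ω_6 = e^(-2πi/6)

Computing each X[k]:
X[0] = -2
X[1] = -3.0000+3.4641i
X[2] = 1.0000+3.4641i
X[3] = 0
X[4] = 1.0000-3.4641i
X[5] = -3.0000-3.4641i

X = [-2, -3.0000+3.4641i, 1.0000+3.4641i, 0, 1.0000-3.4641i, -3.0000-3.4641i]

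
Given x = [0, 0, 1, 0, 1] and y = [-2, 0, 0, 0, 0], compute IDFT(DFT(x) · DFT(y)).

(x ⊛ y)[n] = Σ(m=0 to 4) x[m] · y[(n-m) mod 5]

Computing each output sample:
(x ⊛ y)[0] = 0
(x ⊛ y)[1] = 0
(x ⊛ y)[2] = -2
(x ⊛ y)[3] = 0
(x ⊛ y)[4] = -2

x ⊛ y = [0, 0, -2, 0, -2]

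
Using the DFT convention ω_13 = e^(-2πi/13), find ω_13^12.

ω_13^12 = e^(-2πi·12/13)
= cos(-2π·12/13) + i·sin(-2π·12/13)
= cos(-24π/13) + i·sin(-24π/13)

ω_13^12 = cos(-24π/13) + i·sin(-24π/13) = 0.8855+0.4647i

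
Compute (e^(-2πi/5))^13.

Since ω_5^5 = 1, powers reduce modulo 5.
13 mod 5 = 3
So ω_5^13 = ω_5^3 = e^(-2πi·3/5)

ω_5^13 = ω_5^3 = -0.8090+0.5878i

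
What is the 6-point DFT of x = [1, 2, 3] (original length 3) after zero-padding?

Original 3-point DFT: [6, -1.5000+0.8660i, -1.5000-0.8660i]
Zero-padded 6-point DFT provides frequency interpolation.

DFT_6([x, 0, ...]) = [6, 0.5000-4.3301i, -1.5000+0.8660i, 2, -1.5000-0.8660i, 0.5000+4.3301i]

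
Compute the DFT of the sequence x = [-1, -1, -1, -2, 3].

X[k] = Σ(n=0 to 4) x[n] · ω_5^(nk)
where ω_5 = e^(-2πi/5)

Computing each X[k]:
X[0] = -2
X[1] = 2.0451+3.2164i
X[2] = -3.5451+3.3022i
X[3] = -3.5451-3.3022i
X[4] = 2.0451-3.2164i

X = [-2, 2.0451+3.2164i, -3.5451+3.3022i, -3.5451-3.3022i, 2.0451-3.2164i]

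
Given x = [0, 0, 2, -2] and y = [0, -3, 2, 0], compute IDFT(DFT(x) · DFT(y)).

(x ⊛ y)[n] = Σ(m=0 to 3) x[m] · y[(n-m) mod 4]

Computing each output sample:
(x ⊛ y)[0] = 10
(x ⊛ y)[1] = -4
(x ⊛ y)[2] = 0
(x ⊛ y)[3] = -6

x ⊛ y = [10, -4, 0, -6]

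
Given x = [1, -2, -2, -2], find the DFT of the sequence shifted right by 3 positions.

Time shift by 3: X_shifted[k] = ω_4^(3k) · X[k]
Shifted x = [-2, -2, -2, 1]

DFT(x[n-3]) = [-5, 3i, -3, -3i]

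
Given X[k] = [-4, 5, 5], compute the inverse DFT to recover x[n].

x[n] = (1/3) Σ(k=0 to 2) X[k] · e^(2πikn/3)

Computing each x[n]:
x[0] = 2
x[1] = -3
x[2] = -3

x = [2, -3, -3]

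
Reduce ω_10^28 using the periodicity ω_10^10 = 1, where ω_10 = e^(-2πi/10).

Since ω_10^10 = 1, powers reduce modulo 10.
28 mod 10 = 8
So ω_10^28 = ω_10^8 = e^(-2πi·8/10)

ω_10^28 = ω_10^8 = 0.3090+0.9511i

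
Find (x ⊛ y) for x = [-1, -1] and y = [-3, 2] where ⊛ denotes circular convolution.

(x ⊛ y)[n] = Σ(m=0 to 1) x[m] · y[(n-m) mod 2]

Computing each output sample:
(x ⊛ y)[0] = 1
(x ⊛ y)[1] = 1

x ⊛ y = [1, 1]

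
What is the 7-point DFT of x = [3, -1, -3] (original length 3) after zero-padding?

Original 3-point DFT: [-1, 5.0000-1.7321i, 5.0000+1.7321i]
Zero-padded 7-point DFT provides frequency interpolation.

DFT_7([x, 0, ...]) = [-1, 3.0441+3.7066i, 5.9254-0.3267i, 2.0305-1.9116i, 2.0305+1.9116i, 5.9254+0.3267i, 3.0441-3.7066i]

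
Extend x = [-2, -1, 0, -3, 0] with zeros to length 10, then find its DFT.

Original 5-point DFT: [-6, 0.1180-0.8123i, -2.1180+3.4410i, -2.1180-3.4410i, 0.1180+0.8123i]
Zero-padded 10-point DFT provides frequency interpolation.

DFT_10([x, 0, ...]) = [-6, -1.8820+3.4410i, 0.1180-0.8123i, -4.1180-0.8123i, -2.1180+3.4410i, 2, -2.1180-3.4410i, -4.1180+0.8123i, 0.1180+0.8123i, -1.8820-3.4410i]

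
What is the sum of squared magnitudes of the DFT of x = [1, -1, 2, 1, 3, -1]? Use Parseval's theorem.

Parseval: Σ|x[n]|² = (1/N)Σ|X[k]|², so Σ|X[k]|² = N·Σ|x[n]|² = 6·17.0000

Σ|X[k]|² = N·Σ|x[n]|² = 6·17.0000 = 102.0000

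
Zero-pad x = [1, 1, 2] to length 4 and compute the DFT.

Original 3-point DFT: [4, -0.5000+0.8660i, -0.5000-0.8660i]
Zero-padded 4-point DFT provides frequency interpolation.

DFT_4([x, 0, ...]) = [4, -1-1i, 2, -1+1i]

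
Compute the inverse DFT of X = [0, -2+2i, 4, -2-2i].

x[n] = (1/4) Σ(k=0 to 3) X[k] · e^(2πikn/4)

Computing each x[n]:
x[0] = 0
x[1] = -2
x[2] = 2
x[3] = 0

x = [0, -2, 2, 0]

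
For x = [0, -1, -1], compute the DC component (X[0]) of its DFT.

X[0] = Σ(n=0 to 2) x[n] · ω_3^0 = Σ x[n]
= (0) + (-1) + (-1)

X[0] = -2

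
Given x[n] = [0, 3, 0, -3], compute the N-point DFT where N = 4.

X[k] = Σ(n=0 to 3) x[n] · ω_4^(nk)
where ω_4 = e^(-2πi/4)

Computing each X[k]:
X[0] = 0
X[1] = -6i
X[2] = 0
X[3] = 6i

X = [0, -6i, 0, 6i]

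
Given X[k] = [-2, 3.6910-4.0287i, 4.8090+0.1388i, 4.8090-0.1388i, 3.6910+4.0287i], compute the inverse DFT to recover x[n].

x[n] = (1/5) Σ(k=0 to 4) X[k] · e^(2πikn/5)

Computing each x[n]:
x[0] = 3
x[1] = 0
x[2] = 0
x[3] = -2
x[4] = -3

x = [3, 0, 0, -2, -3]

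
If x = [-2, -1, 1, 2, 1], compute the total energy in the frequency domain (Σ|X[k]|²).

Parseval: Σ|x[n]|² = (1/N)Σ|X[k]|², so Σ|X[k]|² = N·Σ|x[n]|² = 5·11.0000

Σ|X[k]|² = N·Σ|x[n]|² = 5·11.0000 = 55.0000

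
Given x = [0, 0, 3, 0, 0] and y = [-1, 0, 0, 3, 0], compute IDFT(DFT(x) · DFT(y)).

(x ⊛ y)[n] = Σ(m=0 to 4) x[m] · y[(n-m) mod 5]

Computing each output sample:
(x ⊛ y)[0] = 9
(x ⊛ y)[1] = 0
(x ⊛ y)[2] = -3
(x ⊛ y)[3] = 0
(x ⊛ y)[4] = 0

x ⊛ y = [9, 0, -3, 0, 0]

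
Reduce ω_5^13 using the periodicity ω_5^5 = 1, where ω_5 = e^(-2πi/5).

Since ω_5^5 = 1, powers reduce modulo 5.
13 mod 5 = 3
So ω_5^13 = ω_5^3 = e^(-2πi·3/5)

ω_5^13 = ω_5^3 = -0.8090+0.5878i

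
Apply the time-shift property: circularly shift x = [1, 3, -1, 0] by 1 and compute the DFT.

Time shift by 1: X_shifted[k] = ω_4^(1k) · X[k]
Shifted x = [0, 1, 3, -1]

DFT(x[n-1]) = [3, -3-2i, 3, -3+2i]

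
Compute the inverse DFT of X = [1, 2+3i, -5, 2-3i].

x[n] = (1/4) Σ(k=0 to 3) X[k] · e^(2πikn/4)

Computing each x[n]:
x[0] = 0
x[1] = 0
x[2] = -2
x[3] = 3

x = [0, 0, -2, 3]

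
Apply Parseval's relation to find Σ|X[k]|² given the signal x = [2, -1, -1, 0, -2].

Parseval: Σ|x[n]|² = (1/N)Σ|X[k]|², so Σ|X[k]|² = N·Σ|x[n]|² = 5·10.0000

Σ|X[k]|² = N·Σ|x[n]|² = 5·10.0000 = 50.0000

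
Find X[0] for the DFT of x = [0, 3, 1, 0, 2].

X[0] = Σ(n=0 to 4) x[n] · ω_5^0 = Σ x[n]
= (0) + (3) + (1) + (0) + (2)

X[0] = 6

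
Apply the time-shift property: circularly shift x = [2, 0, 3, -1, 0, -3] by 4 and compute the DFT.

Time shift by 4: X_shifted[k] = ω_6^(4k) · X[k]
Shifted x = [3, -1, 0, -3, 2, 0]

DFT(x[n-4]) = [1, 4.5000+2.5981i, -0.5000-0.8660i, 9, -0.5000+0.8660i, 4.5000-2.5981i]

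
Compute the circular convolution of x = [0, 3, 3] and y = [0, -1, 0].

(x ⊛ y)[n] = Σ(m=0 to 2) x[m] · y[(n-m) mod 3]

Computing each output sample:
(x ⊛ y)[0] = -3
(x ⊛ y)[1] = 0
(x ⊛ y)[2] = -3

x ⊛ y = [-3, 0, -3]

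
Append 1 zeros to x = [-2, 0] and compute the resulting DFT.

Original 2-point DFT: [-2, -2]
Zero-padded 3-point DFT provides frequency interpolation.

DFT_3([x, 0, ...]) = [-2, -2, -2]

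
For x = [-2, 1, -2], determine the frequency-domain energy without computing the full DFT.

Parseval: Σ|x[n]|² = (1/N)Σ|X[k]|², so Σ|X[k]|² = N·Σ|x[n]|² = 3·9.0000

Σ|X[k]|² = N·Σ|x[n]|² = 3·9.0000 = 27.0000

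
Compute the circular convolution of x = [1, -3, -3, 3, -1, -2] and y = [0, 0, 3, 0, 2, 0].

(x ⊛ y)[n] = Σ(m=0 to 5) x[m] · y[(n-m) mod 6]

Computing each output sample:
(x ⊛ y)[0] = -9
(x ⊛ y)[1] = 0
(x ⊛ y)[2] = 1
(x ⊛ y)[3] = -13
(x ⊛ y)[4] = -7
(x ⊛ y)[5] = 3

x ⊛ y = [-9, 0, 1, -13, -7, 3]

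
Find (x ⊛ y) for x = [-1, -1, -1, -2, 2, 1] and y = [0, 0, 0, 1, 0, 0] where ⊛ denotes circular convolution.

(x ⊛ y)[n] = Σ(m=0 to 5) x[m] · y[(n-m) mod 6]

Computing each output sample:
(x ⊛ y)[0] = -2
(x ⊛ y)[1] = 2
(x ⊛ y)[2] = 1
(x ⊛ y)[3] = -1
(x ⊛ y)[4] = -1
(x ⊛ y)[5] = -1

x ⊛ y = [-2, 2, 1, -1, -1, -1]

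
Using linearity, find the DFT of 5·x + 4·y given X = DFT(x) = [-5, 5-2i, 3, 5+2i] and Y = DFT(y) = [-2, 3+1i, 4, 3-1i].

By linearity: DFT(5x + 4y) = 5·DFT(x) + 4·DFT(y)
= 5·[-5, 5-2i, 3, 5+2i] + 4·[-2, 3+1i, 4, 3-1i]

Computing element-wise:
Z[0] = 5·(-5) + 4·(-2) = -33
Z[1] = 5·(5-2i) + 4·(3+1i) = 37-6i
Z[2] = 5·(3) + 4·(4) = 31
Z[3] = 5·(5+2i) + 4·(3-1i) = 37+6i

DFT(5x + 4y) = 5·X + 4·Y = [-33, 37-6i, 31, 37+6i]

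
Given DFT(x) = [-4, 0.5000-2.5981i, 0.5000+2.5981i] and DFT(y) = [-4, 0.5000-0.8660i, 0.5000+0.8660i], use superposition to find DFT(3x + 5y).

By linearity: DFT(3x + 5y) = 3·DFT(x) + 5·DFT(y)
= 3·[-4, 0.5000-2.5981i, 0.5000+2.5981i] + 5·[-4, 0.5000-0.8660i, 0.5000+0.8660i]

Computing element-wise:
Z[0] = 3·(-4) + 5·(-4) = -32
Z[1] = 3·(0.5000-2.5981i) + 5·(0.5000-0.8660i) = 4.0000-12.1243i
Z[2] = 3·(0.5000+2.5981i) + 5·(0.5000+0.8660i) = 4.0000+12.1243i

DFT(3x + 5y) = 3·X + 5·Y = [-32, 4.0000-12.1243i, 4.0000+12.1243i]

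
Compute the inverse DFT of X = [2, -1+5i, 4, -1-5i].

x[n] = (1/4) Σ(k=0 to 3) X[k] · e^(2πikn/4)

Computing each x[n]:
x[0] = 1
x[1] = -3
x[2] = 2
x[3] = 2

x = [1, -3, 2, 2]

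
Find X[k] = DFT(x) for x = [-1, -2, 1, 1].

X[k] = Σ(n=0 to 3) x[n] · ω_4^(nk)
where ω_4 = e^(-2πi/4)

Computing each X[k]:
X[0] = -1
X[1] = -2+3i
X[2] = 1
X[3] = -2-3i

X = [-1, -2+3i, 1, -2-3i]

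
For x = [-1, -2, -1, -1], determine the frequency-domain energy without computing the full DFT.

Parseval: Σ|x[n]|² = (1/N)Σ|X[k]|², so Σ|X[k]|² = N·Σ|x[n]|² = 4·7.0000

Σ|X[k]|² = N·Σ|x[n]|² = 4·7.0000 = 28.0000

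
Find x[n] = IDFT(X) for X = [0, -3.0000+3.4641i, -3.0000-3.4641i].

x[n] = (1/3) Σ(k=0 to 2) X[k] · e^(2πikn/3)

Computing each x[n]:
x[0] = -2
x[1] = -1
x[2] = 3

x = [-2, -1, 3]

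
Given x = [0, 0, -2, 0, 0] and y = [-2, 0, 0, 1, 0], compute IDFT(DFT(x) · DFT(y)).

(x ⊛ y)[n] = Σ(m=0 to 4) x[m] · y[(n-m) mod 5]

Computing each output sample:
(x ⊛ y)[0] = -2
(x ⊛ y)[1] = 0
(x ⊛ y)[2] = 4
(x ⊛ y)[3] = 0
(x ⊛ y)[4] = 0

x ⊛ y = [-2, 0, 4, 0, 0]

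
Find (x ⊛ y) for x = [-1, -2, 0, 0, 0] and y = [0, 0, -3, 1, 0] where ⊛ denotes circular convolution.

(x ⊛ y)[n] = Σ(m=0 to 4) x[m] · y[(n-m) mod 5]

Computing each output sample:
(x ⊛ y)[0] = 0
(x ⊛ y)[1] = 0
(x ⊛ y)[2] = 3
(x ⊛ y)[3] = 5
(x ⊛ y)[4] = -2

x ⊛ y = [0, 0, 3, 5, -2]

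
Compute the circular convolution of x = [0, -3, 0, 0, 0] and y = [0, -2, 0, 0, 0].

(x ⊛ y)[n] = Σ(m=0 to 4) x[m] · y[(n-m) mod 5]

Computing each output sample:
(x ⊛ y)[0] = 0
(x ⊛ y)[1] = 0
(x ⊛ y)[2] = 6
(x ⊛ y)[3] = 0
(x ⊛ y)[4] = 0

x ⊛ y = [0, 0, 6, 0, 0]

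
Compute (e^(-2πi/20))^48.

Since ω_20^20 = 1, powers reduce modulo 20.
48 mod 20 = 8
So ω_20^48 = ω_20^8 = e^(-2πi·8/20)

ω_20^48 = ω_20^8 = -0.8090-0.5878i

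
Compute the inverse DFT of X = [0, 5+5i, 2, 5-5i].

x[n] = (1/4) Σ(k=0 to 3) X[k] · e^(2πikn/4)

Computing each x[n]:
x[0] = 3
x[1] = -3
x[2] = -2
x[3] = 2

x = [3, -3, -2, 2]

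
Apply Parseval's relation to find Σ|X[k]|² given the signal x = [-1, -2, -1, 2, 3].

Parseval: Σ|x[n]|² = (1/N)Σ|X[k]|², so Σ|X[k]|² = N·Σ|x[n]|² = 5·19.0000

Σ|X[k]|² = N·Σ|x[n]|² = 5·19.0000 = 95.0000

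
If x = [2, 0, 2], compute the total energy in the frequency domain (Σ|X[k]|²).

Parseval: Σ|x[n]|² = (1/N)Σ|X[k]|², so Σ|X[k]|² = N·Σ|x[n]|² = 3·8.0000

Σ|X[k]|² = N·Σ|x[n]|² = 3·8.0000 = 24.0000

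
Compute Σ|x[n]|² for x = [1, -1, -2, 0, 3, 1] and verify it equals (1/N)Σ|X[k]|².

Time domain:
Σ|x[n]|² = |1|² + |-1|² + |-2|² + |0|² + |3|² + |1|² = 16.0000

Frequency domain:
(1/6)Σ|X[k]|² = (1/6)(|2|² + |0.5000+6.0622i|² + |0.5000-2.5981i|² + |2|² + |0.5000+2.5981i|² + |0.5000-6.0622i|²) = (1/6)·96.0000 = 16.0000

Both sides agree, confirming Parseval's theorem.

Σ|x[n]|² = (1/N)Σ|X[k]|² = 16.0000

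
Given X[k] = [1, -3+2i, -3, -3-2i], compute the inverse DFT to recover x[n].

x[n] = (1/4) Σ(k=0 to 3) X[k] · e^(2πikn/4)

Computing each x[n]:
x[0] = -2
x[1] = 0
x[2] = 1
x[3] = 2

x = [-2, 0, 1, 2]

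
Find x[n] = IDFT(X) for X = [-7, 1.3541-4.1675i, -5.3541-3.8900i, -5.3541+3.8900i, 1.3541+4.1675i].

x[n] = (1/5) Σ(k=0 to 4) X[k] · e^(2πikn/5)

Computing each x[n]:
x[0] = -3
x[1] = 3
x[2] = -3
x[3] = -2
x[4] = -2

x = [-3, 3, -3, -2, -2]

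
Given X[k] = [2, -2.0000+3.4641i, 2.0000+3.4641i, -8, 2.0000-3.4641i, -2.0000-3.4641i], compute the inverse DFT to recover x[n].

x[n] = (1/6) Σ(k=0 to 5) X[k] · e^(2πikn/6)

Computing each x[n]:
x[0] = -1
x[1] = -1
x[2] = -1
x[3] = 3
x[4] = -1
x[5] = 3

x = [-1, -1, -1, 3, -1, 3]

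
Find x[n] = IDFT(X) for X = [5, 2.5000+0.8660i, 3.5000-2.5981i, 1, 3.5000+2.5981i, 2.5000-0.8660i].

x[n] = (1/6) Σ(k=0 to 5) X[k] · e^(2πikn/6)

Computing each x[n]:
x[0] = 3
x[1] = 1
x[2] = -1
x[3] = 1
x[4] = 1
x[5] = 0

x = [3, 1, -1, 1, 1, 0]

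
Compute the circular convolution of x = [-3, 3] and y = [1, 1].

(x ⊛ y)[n] = Σ(m=0 to 1) x[m] · y[(n-m) mod 2]

Computing each output sample:
(x ⊛ y)[0] = 0
(x ⊛ y)[1] = 0

x ⊛ y = [0, 0]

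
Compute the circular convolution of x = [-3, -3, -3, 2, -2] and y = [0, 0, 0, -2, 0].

(x ⊛ y)[n] = Σ(m=0 to 4) x[m] · y[(n-m) mod 5]

Computing each output sample:
(x ⊛ y)[0] = 6
(x ⊛ y)[1] = -4
(x ⊛ y)[2] = 4
(x ⊛ y)[3] = 6
(x ⊛ y)[4] = 6

x ⊛ y = [6, -4, 4, 6, 6]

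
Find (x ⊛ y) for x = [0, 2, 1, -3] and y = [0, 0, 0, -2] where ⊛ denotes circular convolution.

(x ⊛ y)[n] = Σ(m=0 to 3) x[m] · y[(n-m) mod 4]

Computing each output sample:
(x ⊛ y)[0] = -4
(x ⊛ y)[1] = -2
(x ⊛ y)[2] = 6
(x ⊛ y)[3] = 0

x ⊛ y = [-4, -2, 6, 0]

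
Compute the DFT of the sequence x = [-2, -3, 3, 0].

X[k] = Σ(n=0 to 3) x[n] · ω_4^(nk)
where ω_4 = e^(-2πi/4)

Computing each X[k]:
X[0] = -2
X[1] = -5+3i
X[2] = 4
X[3] = -5-3i

X = [-2, -5+3i, 4, -5-3i]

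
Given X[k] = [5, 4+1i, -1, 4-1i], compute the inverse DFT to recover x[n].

x[n] = (1/4) Σ(k=0 to 3) X[k] · e^(2πikn/4)

Computing each x[n]:
x[0] = 3
x[1] = 1
x[2] = -1
x[3] = 2

x = [3, 1, -1, 2]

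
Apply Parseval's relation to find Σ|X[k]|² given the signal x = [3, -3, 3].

Parseval: Σ|x[n]|² = (1/N)Σ|X[k]|², so Σ|X[k]|² = N·Σ|x[n]|² = 3·27.0000

Σ|X[k]|² = N·Σ|x[n]|² = 3·27.0000 = 81.0000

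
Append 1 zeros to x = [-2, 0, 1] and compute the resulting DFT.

Original 3-point DFT: [-1, -2.5000+0.8660i, -2.5000-0.8660i]
Zero-padded 4-point DFT provides frequency interpolation.

DFT_4([x, 0, ...]) = [-1, -3, -1, -3]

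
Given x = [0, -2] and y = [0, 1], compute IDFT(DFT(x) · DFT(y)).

(x ⊛ y)[n] = Σ(m=0 to 1) x[m] · y[(n-m) mod 2]

Computing each output sample:
(x ⊛ y)[0] = -2
(x ⊛ y)[1] = 0

x ⊛ y = [-2, 0]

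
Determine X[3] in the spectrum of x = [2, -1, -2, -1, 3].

X[3] = Σ(n=0 to 4) x[n] · ω_5^(3n) where ω_5 = e^(-2πi/5)
= (2)·ω_5^0 + (-1)·ω_5^3 + (-2)·ω_5^6 + (-1)·ω_5^9 + (3)·ω_5^12

X[3] = -0.5451-1.4001i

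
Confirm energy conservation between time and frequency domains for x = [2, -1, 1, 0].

Time domain:
Σ|x[n]|² = |2|² + |-1|² + |1|² + |0|² = 6.0000

Frequency domain:
(1/4)Σ|X[k]|² = (1/4)(|2|² + |1+1i|² + |4|² + |1-1i|²) = (1/4)·24.0000 = 6.0000

Both sides agree, confirming Parseval's theorem.

Σ|x[n]|² = (1/N)Σ|X[k]|² = 6.0000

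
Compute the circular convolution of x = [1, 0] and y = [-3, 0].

(x ⊛ y)[n] = Σ(m=0 to 1) x[m] · y[(n-m) mod 2]

Computing each output sample:
(x ⊛ y)[0] = -3
(x ⊛ y)[1] = 0

x ⊛ y = [-3, 0]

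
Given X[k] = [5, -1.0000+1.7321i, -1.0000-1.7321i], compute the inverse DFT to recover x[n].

x[n] = (1/3) Σ(k=0 to 2) X[k] · e^(2πikn/3)

Computing each x[n]:
x[0] = 1
x[1] = 1
x[2] = 3

x = [1, 1, 3]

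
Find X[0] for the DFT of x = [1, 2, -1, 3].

X[0] = Σ(n=0 to 3) x[n] · ω_4^0 = Σ x[n]
= (1) + (2) + (-1) + (3)

X[0] = 5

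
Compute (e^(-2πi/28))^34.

Since ω_28^28 = 1, powers reduce modulo 28.
34 mod 28 = 6
So ω_28^34 = ω_28^6 = e^(-2πi·6/28)

ω_28^34 = ω_28^6 = 0.2225-0.9749i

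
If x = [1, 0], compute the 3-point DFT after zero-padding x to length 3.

Original 2-point DFT: [1, 1]
Zero-padded 3-point DFT provides frequency interpolation.

DFT_3([x, 0, ...]) = [1, 1, 1]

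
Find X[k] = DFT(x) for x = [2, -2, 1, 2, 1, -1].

X[k] = Σ(n=0 to 5) x[n] · ω_6^(nk)
where ω_6 = e^(-2πi/6)

Computing each X[k]:
X[0] = 3
X[1] = -2.5000+0.8660i
X[2] = 4.5000+0.8660i
X[3] = 5
X[4] = 4.5000-0.8660i
X[5] = -2.5000-0.8660i

X = [3, -2.5000+0.8660i, 4.5000+0.8660i, 5, 4.5000-0.8660i, -2.5000-0.8660i]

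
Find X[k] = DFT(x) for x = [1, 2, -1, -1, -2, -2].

X[k] = Σ(n=0 to 5) x[n] · ω_6^(nk)
where ω_6 = e^(-2πi/6)

Computing each X[k]:
X[0] = -3
X[1] = 3.5000-4.3301i
X[2] = 1.5000-2.5981i
X[3] = -1
X[4] = 1.5000+2.5981i
X[5] = 3.5000+4.3301i

X = [-3, 3.5000-4.3301i, 1.5000-2.5981i, -1, 1.5000+2.5981i, 3.5000+4.3301i]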